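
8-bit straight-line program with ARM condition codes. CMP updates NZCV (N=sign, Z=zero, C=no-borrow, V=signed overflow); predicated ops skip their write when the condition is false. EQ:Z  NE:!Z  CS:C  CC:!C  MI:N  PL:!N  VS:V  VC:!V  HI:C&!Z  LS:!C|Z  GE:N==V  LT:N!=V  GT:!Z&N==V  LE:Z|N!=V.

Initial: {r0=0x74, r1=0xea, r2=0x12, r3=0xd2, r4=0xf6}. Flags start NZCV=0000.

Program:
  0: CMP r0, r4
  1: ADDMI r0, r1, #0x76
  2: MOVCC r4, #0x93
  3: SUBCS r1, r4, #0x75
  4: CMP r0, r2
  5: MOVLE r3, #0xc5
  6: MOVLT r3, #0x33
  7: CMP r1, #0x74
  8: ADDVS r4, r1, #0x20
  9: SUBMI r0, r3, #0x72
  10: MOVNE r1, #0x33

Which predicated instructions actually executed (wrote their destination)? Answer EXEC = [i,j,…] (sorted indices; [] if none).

EXEC = [2,8,10]

[0] flags=0000 → (cmp)
[1] flags=0000 MI?F → skip
[2] flags=0000 CC?T → r4=0x93
[3] flags=0000 CS?F → skip
[4] flags=0010 → (cmp)
[5] flags=0010 LE?F → skip
[6] flags=0010 LT?F → skip
[7] flags=0011 → (cmp)
[8] flags=0011 VS?T → r4=0x0a
[9] flags=0011 MI?F → skip
[10] flags=0011 NE?T → r1=0x33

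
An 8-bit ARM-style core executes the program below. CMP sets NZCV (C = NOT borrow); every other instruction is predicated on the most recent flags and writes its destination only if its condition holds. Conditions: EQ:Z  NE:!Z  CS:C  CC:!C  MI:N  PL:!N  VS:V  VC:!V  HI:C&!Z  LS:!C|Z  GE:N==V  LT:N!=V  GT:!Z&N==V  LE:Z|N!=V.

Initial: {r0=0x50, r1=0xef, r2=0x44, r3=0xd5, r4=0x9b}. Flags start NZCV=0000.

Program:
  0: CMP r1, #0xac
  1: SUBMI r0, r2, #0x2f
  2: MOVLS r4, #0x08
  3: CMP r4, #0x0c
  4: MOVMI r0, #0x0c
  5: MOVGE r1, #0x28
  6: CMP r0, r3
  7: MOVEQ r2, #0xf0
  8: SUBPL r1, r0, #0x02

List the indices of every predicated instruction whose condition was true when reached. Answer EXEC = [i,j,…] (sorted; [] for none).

EXEC = [4,8]

[0] flags=0010 → (cmp)
[1] flags=0010 MI?F → skip
[2] flags=0010 LS?F → skip
[3] flags=1010 → (cmp)
[4] flags=1010 MI?T → r0=0x0c
[5] flags=1010 GE?F → skip
[6] flags=0000 → (cmp)
[7] flags=0000 EQ?F → skip
[8] flags=0000 PL?T → r1=0x0a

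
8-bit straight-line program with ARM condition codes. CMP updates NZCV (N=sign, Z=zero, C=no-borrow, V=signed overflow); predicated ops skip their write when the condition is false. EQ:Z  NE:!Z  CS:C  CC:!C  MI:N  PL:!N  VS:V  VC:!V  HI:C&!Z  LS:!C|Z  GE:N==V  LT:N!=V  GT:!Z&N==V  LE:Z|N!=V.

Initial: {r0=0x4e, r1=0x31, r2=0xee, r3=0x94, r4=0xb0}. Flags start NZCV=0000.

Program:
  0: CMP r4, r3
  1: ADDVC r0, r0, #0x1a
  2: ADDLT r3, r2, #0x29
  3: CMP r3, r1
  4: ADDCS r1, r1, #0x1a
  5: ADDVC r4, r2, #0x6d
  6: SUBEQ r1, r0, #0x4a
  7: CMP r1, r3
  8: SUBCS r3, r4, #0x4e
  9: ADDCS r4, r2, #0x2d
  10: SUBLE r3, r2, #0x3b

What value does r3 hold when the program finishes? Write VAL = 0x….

[0] flags=0010 → (cmp)
[1] flags=0010 VC?T → r0=0x68
[2] flags=0010 LT?F → skip
[3] flags=0011 → (cmp)
[4] flags=0011 CS?T → r1=0x4b
[5] flags=0011 VC?F → skip
[6] flags=0011 EQ?F → skip
[7] flags=1001 → (cmp)
[8] flags=1001 CS?F → skip
[9] flags=1001 CS?F → skip
[10] flags=1001 LE?F → skip

VAL = 0x94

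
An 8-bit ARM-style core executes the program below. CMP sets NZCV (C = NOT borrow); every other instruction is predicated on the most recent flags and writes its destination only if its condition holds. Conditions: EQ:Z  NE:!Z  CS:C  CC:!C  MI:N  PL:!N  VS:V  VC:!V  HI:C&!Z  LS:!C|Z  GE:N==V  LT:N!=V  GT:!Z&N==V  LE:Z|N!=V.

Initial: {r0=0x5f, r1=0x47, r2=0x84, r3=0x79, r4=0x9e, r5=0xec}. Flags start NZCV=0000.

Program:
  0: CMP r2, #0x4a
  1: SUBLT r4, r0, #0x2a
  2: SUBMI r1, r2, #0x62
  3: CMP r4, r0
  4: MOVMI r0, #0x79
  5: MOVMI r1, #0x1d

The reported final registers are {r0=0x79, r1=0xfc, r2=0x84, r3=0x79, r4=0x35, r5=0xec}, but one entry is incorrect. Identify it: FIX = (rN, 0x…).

FIX = (r1, 0x1d)

0: ✓ CMP  NZCV=0011
1: ✓ SUBLT  r4←0x35
2: · SUBMI
3: ✓ CMP  NZCV=1000
4: ✓ MOVMI  r0←0x79
5: ✓ MOVMI  r1←0x1d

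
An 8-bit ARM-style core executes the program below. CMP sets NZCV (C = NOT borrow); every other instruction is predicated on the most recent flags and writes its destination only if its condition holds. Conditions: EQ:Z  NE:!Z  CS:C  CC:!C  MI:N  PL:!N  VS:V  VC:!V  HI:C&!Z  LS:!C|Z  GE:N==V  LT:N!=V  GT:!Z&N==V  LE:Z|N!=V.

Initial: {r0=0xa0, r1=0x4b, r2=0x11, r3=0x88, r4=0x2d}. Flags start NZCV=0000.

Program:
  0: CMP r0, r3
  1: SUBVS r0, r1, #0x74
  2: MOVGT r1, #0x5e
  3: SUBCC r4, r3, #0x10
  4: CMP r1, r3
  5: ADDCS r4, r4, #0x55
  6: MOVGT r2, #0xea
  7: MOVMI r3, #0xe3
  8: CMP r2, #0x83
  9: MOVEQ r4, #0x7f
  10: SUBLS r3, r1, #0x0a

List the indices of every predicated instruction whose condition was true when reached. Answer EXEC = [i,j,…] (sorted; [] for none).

EXEC = [2,6,7]

0: ✓ CMP  NZCV=0010
1: · SUBVS
2: ✓ MOVGT  r1←0x5e
3: · SUBCC
4: ✓ CMP  NZCV=1001
5: · ADDCS
6: ✓ MOVGT  r2←0xea
7: ✓ MOVMI  r3←0xe3
8: ✓ CMP  NZCV=0010
9: · MOVEQ
10: · SUBLS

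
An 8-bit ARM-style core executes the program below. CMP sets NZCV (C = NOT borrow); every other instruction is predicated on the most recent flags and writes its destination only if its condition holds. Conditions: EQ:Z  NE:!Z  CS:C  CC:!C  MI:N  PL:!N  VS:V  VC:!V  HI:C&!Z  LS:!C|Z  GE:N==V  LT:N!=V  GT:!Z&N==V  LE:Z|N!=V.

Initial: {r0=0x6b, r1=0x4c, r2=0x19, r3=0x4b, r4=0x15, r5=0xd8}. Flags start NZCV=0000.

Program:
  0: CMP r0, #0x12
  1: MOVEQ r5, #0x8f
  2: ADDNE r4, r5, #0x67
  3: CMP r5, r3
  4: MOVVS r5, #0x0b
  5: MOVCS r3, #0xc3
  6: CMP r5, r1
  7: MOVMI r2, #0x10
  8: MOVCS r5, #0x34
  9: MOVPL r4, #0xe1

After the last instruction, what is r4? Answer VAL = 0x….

0: ✓ CMP  NZCV=0010
1: · MOVEQ
2: ✓ ADDNE  r4←0x3f
3: ✓ CMP  NZCV=1010
4: · MOVVS
5: ✓ MOVCS  r3←0xc3
6: ✓ CMP  NZCV=1010
7: ✓ MOVMI  r2←0x10
8: ✓ MOVCS  r5←0x34
9: · MOVPL

VAL = 0x3f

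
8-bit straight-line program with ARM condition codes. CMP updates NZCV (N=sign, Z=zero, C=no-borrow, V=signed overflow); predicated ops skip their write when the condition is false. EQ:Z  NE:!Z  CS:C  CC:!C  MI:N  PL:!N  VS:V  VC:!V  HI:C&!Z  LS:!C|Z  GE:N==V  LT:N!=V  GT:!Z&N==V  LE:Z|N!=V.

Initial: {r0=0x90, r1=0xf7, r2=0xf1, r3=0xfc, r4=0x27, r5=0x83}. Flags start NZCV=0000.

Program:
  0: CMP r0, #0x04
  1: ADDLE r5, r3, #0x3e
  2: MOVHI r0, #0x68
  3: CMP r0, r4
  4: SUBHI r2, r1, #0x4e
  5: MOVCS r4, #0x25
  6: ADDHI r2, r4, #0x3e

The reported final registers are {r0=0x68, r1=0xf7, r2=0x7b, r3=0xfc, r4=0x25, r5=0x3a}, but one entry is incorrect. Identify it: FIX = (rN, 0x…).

0: ✓ CMP  NZCV=1010
1: ✓ ADDLE  r5←0x3a
2: ✓ MOVHI  r0←0x68
3: ✓ CMP  NZCV=0010
4: ✓ SUBHI  r2←0xa9
5: ✓ MOVCS  r4←0x25
6: ✓ ADDHI  r2←0x63

FIX = (r2, 0x63)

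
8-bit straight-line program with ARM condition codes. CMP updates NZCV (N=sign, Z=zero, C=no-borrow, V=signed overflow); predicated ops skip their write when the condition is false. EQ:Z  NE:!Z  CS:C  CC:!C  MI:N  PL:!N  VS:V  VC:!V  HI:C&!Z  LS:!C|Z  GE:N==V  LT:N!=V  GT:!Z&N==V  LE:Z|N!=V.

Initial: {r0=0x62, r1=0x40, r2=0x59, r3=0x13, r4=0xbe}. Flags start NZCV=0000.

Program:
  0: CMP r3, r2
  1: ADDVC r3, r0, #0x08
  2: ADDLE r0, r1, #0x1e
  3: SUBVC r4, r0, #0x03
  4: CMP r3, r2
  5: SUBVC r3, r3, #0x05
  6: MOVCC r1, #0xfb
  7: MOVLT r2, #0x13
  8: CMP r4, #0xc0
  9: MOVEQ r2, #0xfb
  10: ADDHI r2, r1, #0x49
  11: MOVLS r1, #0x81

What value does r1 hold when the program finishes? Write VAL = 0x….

0: ✓ CMP  NZCV=1000
1: ✓ ADDVC  r3←0x6a
2: ✓ ADDLE  r0←0x5e
3: ✓ SUBVC  r4←0x5b
4: ✓ CMP  NZCV=0010
5: ✓ SUBVC  r3←0x65
6: · MOVCC
7: · MOVLT
8: ✓ CMP  NZCV=1001
9: · MOVEQ
10: · ADDHI
11: ✓ MOVLS  r1←0x81

VAL = 0x81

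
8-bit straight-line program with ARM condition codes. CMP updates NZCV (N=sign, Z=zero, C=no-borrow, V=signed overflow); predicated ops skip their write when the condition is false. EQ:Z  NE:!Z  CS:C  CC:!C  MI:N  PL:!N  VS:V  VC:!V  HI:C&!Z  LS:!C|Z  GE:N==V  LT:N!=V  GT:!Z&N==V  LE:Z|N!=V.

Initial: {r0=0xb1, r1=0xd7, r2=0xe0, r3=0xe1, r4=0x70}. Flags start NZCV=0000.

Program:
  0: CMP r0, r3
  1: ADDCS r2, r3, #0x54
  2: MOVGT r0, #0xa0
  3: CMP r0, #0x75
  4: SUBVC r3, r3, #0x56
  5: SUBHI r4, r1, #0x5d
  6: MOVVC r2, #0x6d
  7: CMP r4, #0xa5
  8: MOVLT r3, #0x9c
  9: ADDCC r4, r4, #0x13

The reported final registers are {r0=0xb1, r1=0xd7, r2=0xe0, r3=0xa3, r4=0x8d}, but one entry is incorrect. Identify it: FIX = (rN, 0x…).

0: ✓ CMP  NZCV=1000
1: · ADDCS
2: · MOVGT
3: ✓ CMP  NZCV=0011
4: · SUBVC
5: ✓ SUBHI  r4←0x7a
6: · MOVVC
7: ✓ CMP  NZCV=1001
8: · MOVLT
9: ✓ ADDCC  r4←0x8d

FIX = (r3, 0xe1)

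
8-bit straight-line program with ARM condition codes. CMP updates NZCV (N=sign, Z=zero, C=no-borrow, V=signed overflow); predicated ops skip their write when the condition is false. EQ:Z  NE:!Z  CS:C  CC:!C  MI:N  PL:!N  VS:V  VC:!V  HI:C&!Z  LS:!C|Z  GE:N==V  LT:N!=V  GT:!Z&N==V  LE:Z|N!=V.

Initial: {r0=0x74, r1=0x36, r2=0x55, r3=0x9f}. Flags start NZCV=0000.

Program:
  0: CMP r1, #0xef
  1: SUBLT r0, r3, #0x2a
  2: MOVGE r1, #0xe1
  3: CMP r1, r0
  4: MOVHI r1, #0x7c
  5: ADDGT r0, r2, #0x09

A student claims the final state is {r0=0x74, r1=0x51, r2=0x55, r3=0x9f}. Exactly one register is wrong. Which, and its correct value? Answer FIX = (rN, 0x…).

FIX = (r1, 0x7c)

[0] flags=0000 → (cmp)
[1] flags=0000 LT?F → skip
[2] flags=0000 GE?T → r1=0xe1
[3] flags=0011 → (cmp)
[4] flags=0011 HI?T → r1=0x7c
[5] flags=0011 GT?F → skip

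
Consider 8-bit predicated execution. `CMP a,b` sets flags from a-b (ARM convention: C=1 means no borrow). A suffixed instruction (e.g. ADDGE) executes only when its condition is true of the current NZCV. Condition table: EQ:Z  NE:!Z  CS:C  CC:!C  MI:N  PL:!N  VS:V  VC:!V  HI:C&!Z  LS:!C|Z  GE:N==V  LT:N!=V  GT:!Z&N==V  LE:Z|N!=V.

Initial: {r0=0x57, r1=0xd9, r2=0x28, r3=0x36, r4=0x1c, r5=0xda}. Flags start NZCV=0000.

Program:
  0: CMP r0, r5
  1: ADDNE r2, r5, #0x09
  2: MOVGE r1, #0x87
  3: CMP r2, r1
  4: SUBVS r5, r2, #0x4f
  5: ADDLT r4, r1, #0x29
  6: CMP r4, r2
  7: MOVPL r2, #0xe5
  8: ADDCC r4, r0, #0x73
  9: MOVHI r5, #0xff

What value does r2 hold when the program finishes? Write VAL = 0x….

[0] flags=0000 → (cmp)
[1] flags=0000 NE?T → r2=0xe3
[2] flags=0000 GE?T → r1=0x87
[3] flags=0010 → (cmp)
[4] flags=0010 VS?F → skip
[5] flags=0010 LT?F → skip
[6] flags=0000 → (cmp)
[7] flags=0000 PL?T → r2=0xe5
[8] flags=0000 CC?T → r4=0xca
[9] flags=0000 HI?F → skip

VAL = 0xe5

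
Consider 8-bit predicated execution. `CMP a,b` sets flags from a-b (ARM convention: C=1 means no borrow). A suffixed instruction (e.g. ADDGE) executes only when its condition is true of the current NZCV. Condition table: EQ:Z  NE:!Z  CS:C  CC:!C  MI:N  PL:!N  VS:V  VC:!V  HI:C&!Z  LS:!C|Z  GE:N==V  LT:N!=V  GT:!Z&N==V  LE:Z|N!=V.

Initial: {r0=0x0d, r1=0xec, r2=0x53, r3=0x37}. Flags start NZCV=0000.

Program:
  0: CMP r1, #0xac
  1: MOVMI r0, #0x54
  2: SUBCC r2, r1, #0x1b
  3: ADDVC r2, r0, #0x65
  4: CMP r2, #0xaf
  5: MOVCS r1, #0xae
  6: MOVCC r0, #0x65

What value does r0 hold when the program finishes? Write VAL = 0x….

VAL = 0x65

[0] flags=0010 → (cmp)
[1] flags=0010 MI?F → skip
[2] flags=0010 CC?F → skip
[3] flags=0010 VC?T → r2=0x72
[4] flags=1001 → (cmp)
[5] flags=1001 CS?F → skip
[6] flags=1001 CC?T → r0=0x65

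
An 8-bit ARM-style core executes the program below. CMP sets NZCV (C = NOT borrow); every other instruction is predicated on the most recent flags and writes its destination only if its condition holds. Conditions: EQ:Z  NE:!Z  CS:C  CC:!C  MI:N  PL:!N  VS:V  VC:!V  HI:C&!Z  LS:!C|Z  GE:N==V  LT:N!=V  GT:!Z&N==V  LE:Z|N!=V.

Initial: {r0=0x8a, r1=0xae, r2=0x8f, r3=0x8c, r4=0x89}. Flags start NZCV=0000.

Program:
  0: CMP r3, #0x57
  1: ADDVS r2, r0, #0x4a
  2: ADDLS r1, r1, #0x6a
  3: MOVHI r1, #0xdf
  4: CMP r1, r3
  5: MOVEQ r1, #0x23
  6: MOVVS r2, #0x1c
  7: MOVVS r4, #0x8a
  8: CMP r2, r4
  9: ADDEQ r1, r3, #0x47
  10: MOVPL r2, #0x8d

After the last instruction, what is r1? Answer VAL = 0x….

0: ✓ CMP  NZCV=0011
1: ✓ ADDVS  r2←0xd4
2: · ADDLS
3: ✓ MOVHI  r1←0xdf
4: ✓ CMP  NZCV=0010
5: · MOVEQ
6: · MOVVS
7: · MOVVS
8: ✓ CMP  NZCV=0010
9: · ADDEQ
10: ✓ MOVPL  r2←0x8d

VAL = 0xdf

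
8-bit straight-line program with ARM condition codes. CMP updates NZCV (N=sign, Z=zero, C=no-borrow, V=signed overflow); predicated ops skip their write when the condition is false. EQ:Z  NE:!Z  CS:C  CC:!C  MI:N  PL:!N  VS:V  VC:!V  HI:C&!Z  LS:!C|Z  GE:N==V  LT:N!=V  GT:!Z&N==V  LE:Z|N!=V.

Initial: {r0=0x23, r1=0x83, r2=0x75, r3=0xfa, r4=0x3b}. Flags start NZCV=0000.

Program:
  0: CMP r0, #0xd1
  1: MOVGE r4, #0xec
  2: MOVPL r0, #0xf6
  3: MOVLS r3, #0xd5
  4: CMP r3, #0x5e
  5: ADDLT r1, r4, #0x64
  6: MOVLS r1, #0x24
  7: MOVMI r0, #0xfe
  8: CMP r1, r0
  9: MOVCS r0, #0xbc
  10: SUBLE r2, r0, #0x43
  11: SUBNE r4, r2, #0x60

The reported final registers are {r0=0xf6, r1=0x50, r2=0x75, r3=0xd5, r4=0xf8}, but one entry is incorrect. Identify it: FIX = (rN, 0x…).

FIX = (r4, 0x15)

0: ✓ CMP  NZCV=0000
1: ✓ MOVGE  r4←0xec
2: ✓ MOVPL  r0←0xf6
3: ✓ MOVLS  r3←0xd5
4: ✓ CMP  NZCV=0011
5: ✓ ADDLT  r1←0x50
6: · MOVLS
7: · MOVMI
8: ✓ CMP  NZCV=0000
9: · MOVCS
10: · SUBLE
11: ✓ SUBNE  r4←0x15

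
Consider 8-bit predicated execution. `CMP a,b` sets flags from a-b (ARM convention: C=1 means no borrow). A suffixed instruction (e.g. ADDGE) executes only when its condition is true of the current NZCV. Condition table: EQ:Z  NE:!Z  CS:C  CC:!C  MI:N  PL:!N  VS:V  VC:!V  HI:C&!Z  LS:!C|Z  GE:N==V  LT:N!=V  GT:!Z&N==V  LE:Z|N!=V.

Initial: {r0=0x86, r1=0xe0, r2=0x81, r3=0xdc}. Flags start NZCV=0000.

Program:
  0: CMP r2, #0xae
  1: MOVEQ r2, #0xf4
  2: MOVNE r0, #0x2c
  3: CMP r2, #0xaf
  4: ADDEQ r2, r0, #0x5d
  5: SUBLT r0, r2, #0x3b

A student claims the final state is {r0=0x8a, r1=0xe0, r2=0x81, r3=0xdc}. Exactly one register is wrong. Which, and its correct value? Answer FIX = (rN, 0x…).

0: ✓ CMP  NZCV=1000
1: · MOVEQ
2: ✓ MOVNE  r0←0x2c
3: ✓ CMP  NZCV=1000
4: · ADDEQ
5: ✓ SUBLT  r0←0x46

FIX = (r0, 0x46)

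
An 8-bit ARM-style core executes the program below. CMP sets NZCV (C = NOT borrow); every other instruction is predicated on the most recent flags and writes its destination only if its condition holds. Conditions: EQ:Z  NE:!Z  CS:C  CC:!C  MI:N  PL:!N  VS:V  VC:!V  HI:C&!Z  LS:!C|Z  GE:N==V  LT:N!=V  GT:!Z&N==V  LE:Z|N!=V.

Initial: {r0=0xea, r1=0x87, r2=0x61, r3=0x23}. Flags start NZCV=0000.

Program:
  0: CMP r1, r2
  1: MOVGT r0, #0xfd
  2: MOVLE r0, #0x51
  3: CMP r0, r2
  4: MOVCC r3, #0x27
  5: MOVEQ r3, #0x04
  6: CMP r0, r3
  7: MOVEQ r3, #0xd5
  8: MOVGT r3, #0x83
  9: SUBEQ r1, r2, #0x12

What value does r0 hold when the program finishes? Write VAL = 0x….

VAL = 0x51

[0] flags=0011 → (cmp)
[1] flags=0011 GT?F → skip
[2] flags=0011 LE?T → r0=0x51
[3] flags=1000 → (cmp)
[4] flags=1000 CC?T → r3=0x27
[5] flags=1000 EQ?F → skip
[6] flags=0010 → (cmp)
[7] flags=0010 EQ?F → skip
[8] flags=0010 GT?T → r3=0x83
[9] flags=0010 EQ?F → skip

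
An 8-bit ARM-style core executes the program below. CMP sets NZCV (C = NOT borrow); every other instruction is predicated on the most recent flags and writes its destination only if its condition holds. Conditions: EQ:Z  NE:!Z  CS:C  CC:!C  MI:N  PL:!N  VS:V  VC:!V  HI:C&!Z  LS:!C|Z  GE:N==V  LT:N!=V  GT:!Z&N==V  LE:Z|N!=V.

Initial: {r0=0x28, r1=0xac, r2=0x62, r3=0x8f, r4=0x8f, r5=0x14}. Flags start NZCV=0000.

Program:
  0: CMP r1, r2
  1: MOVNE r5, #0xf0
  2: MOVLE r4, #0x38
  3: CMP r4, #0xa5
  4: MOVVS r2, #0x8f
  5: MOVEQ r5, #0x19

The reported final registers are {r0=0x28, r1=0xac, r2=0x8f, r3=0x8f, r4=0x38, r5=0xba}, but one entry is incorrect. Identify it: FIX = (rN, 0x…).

[0] flags=0011 → (cmp)
[1] flags=0011 NE?T → r5=0xf0
[2] flags=0011 LE?T → r4=0x38
[3] flags=1001 → (cmp)
[4] flags=1001 VS?T → r2=0x8f
[5] flags=1001 EQ?F → skip

FIX = (r5, 0xf0)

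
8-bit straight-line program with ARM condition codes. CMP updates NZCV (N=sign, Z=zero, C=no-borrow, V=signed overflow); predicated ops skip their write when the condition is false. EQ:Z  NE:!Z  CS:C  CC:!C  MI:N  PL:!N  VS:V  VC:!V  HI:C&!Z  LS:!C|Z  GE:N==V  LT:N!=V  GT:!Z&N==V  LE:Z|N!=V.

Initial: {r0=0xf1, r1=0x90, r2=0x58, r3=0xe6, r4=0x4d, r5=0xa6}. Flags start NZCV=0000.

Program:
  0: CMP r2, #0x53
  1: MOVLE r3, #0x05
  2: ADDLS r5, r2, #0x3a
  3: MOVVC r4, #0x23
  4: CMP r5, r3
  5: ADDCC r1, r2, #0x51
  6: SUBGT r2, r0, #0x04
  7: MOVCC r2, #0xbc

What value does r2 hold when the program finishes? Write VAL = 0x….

VAL = 0xbc

[0] flags=0010 → (cmp)
[1] flags=0010 LE?F → skip
[2] flags=0010 LS?F → skip
[3] flags=0010 VC?T → r4=0x23
[4] flags=1000 → (cmp)
[5] flags=1000 CC?T → r1=0xa9
[6] flags=1000 GT?F → skip
[7] flags=1000 CC?T → r2=0xbc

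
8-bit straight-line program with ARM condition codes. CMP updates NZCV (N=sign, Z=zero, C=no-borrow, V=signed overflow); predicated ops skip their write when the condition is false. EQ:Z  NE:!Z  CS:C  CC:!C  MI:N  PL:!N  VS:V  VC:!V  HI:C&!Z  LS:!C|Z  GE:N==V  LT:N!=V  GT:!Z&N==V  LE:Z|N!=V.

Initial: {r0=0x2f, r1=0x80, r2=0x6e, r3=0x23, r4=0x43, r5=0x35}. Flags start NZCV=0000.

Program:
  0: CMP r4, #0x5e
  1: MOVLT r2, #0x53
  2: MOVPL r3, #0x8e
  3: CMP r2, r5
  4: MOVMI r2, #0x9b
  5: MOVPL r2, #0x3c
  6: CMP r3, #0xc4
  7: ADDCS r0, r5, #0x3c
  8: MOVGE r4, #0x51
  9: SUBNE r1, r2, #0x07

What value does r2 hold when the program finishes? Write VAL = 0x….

[0] flags=1000 → (cmp)
[1] flags=1000 LT?T → r2=0x53
[2] flags=1000 PL?F → skip
[3] flags=0010 → (cmp)
[4] flags=0010 MI?F → skip
[5] flags=0010 PL?T → r2=0x3c
[6] flags=0000 → (cmp)
[7] flags=0000 CS?F → skip
[8] flags=0000 GE?T → r4=0x51
[9] flags=0000 NE?T → r1=0x35

VAL = 0x3c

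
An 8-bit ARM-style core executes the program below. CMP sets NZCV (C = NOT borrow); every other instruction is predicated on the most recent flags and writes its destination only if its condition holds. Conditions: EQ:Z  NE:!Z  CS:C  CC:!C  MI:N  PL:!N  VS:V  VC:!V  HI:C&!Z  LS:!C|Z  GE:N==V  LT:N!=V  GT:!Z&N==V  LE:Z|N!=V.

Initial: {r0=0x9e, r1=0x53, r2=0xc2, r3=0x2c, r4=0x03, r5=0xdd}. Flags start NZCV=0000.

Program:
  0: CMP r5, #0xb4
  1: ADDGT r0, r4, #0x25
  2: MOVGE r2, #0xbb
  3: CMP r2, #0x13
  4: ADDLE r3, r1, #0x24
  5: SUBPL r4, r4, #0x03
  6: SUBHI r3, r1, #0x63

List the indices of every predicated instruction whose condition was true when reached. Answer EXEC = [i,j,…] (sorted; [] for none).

[0] flags=0010 → (cmp)
[1] flags=0010 GT?T → r0=0x28
[2] flags=0010 GE?T → r2=0xbb
[3] flags=1010 → (cmp)
[4] flags=1010 LE?T → r3=0x77
[5] flags=1010 PL?F → skip
[6] flags=1010 HI?T → r3=0xf0

EXEC = [1,2,4,6]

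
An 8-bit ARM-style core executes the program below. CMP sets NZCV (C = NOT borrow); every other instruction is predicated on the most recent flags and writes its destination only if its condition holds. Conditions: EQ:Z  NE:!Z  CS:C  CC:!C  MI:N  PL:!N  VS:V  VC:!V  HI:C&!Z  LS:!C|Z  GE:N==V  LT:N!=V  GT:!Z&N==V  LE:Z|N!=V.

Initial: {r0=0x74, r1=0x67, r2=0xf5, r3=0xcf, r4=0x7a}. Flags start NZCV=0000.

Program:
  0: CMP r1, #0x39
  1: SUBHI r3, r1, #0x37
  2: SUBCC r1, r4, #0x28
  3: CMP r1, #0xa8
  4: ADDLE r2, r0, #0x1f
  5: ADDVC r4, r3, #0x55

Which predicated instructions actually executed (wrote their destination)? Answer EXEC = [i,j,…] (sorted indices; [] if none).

EXEC = [1]

0: ✓ CMP  NZCV=0010
1: ✓ SUBHI  r3←0x30
2: · SUBCC
3: ✓ CMP  NZCV=1001
4: · ADDLE
5: · ADDVC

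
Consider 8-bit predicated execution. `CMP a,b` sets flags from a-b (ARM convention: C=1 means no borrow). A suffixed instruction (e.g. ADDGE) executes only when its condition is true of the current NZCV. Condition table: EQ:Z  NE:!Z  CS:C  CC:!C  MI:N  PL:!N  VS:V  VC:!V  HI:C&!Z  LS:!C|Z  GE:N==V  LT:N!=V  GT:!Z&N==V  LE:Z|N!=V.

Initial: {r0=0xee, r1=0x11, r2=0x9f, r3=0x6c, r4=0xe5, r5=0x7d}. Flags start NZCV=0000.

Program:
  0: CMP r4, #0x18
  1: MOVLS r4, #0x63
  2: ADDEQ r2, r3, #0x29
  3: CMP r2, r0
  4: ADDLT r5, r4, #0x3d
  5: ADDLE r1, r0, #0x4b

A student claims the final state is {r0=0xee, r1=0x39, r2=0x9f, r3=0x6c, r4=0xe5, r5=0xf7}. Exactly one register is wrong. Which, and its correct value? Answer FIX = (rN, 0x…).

FIX = (r5, 0x22)

[0] flags=1010 → (cmp)
[1] flags=1010 LS?F → skip
[2] flags=1010 EQ?F → skip
[3] flags=1000 → (cmp)
[4] flags=1000 LT?T → r5=0x22
[5] flags=1000 LE?T → r1=0x39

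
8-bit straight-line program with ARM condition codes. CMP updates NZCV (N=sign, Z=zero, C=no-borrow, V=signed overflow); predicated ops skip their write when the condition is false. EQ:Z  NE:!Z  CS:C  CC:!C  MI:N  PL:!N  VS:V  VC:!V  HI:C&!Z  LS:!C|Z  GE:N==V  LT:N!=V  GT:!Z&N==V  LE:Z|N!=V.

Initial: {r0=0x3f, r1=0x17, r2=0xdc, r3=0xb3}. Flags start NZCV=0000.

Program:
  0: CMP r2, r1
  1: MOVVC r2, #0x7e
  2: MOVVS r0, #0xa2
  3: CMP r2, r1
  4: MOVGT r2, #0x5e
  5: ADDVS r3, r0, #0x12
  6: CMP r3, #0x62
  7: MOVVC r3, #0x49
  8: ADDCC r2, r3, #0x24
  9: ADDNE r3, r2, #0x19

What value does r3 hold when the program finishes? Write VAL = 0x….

VAL = 0x77

[0] flags=1010 → (cmp)
[1] flags=1010 VC?T → r2=0x7e
[2] flags=1010 VS?F → skip
[3] flags=0010 → (cmp)
[4] flags=0010 GT?T → r2=0x5e
[5] flags=0010 VS?F → skip
[6] flags=0011 → (cmp)
[7] flags=0011 VC?F → skip
[8] flags=0011 CC?F → skip
[9] flags=0011 NE?T → r3=0x77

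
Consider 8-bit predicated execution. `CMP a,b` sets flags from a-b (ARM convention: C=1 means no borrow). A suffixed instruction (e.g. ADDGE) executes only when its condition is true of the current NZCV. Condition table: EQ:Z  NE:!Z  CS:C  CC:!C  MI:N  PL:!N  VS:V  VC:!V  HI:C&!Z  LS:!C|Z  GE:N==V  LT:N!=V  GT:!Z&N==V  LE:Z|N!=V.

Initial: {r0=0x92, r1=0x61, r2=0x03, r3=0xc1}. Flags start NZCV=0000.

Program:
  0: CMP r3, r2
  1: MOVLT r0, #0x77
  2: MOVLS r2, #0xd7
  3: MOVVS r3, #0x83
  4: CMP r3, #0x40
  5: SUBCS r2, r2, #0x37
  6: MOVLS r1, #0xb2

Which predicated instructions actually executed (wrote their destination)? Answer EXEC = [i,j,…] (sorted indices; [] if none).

EXEC = [1,5]

[0] flags=1010 → (cmp)
[1] flags=1010 LT?T → r0=0x77
[2] flags=1010 LS?F → skip
[3] flags=1010 VS?F → skip
[4] flags=1010 → (cmp)
[5] flags=1010 CS?T → r2=0xcc
[6] flags=1010 LS?F → skip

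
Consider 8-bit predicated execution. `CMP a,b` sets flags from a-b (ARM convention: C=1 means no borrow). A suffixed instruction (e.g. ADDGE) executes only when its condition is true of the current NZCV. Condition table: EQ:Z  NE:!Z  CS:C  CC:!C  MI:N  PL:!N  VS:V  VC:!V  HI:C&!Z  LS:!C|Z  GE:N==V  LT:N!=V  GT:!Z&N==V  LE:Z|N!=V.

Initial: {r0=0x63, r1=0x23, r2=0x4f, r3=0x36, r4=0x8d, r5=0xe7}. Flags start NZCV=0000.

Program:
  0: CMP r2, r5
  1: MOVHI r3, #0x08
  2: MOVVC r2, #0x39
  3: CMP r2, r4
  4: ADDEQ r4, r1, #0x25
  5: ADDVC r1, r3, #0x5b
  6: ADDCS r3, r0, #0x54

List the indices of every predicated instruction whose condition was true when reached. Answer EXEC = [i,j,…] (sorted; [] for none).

EXEC = [2]

[0] flags=0000 → (cmp)
[1] flags=0000 HI?F → skip
[2] flags=0000 VC?T → r2=0x39
[3] flags=1001 → (cmp)
[4] flags=1001 EQ?F → skip
[5] flags=1001 VC?F → skip
[6] flags=1001 CS?F → skip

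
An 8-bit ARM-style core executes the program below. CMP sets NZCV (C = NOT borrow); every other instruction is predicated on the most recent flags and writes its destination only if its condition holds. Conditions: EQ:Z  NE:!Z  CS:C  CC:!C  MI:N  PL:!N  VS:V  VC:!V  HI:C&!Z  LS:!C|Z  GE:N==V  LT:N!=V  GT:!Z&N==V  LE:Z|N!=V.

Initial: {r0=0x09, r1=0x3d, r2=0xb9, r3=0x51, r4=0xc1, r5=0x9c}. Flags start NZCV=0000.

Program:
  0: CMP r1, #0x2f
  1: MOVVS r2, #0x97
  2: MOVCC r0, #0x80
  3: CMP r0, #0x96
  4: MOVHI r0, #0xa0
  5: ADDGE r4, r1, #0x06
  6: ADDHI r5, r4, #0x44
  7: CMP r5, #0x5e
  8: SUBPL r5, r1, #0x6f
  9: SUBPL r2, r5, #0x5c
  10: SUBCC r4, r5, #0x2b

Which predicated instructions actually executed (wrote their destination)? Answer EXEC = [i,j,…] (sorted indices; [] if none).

EXEC = [5,8,9]

[0] flags=0010 → (cmp)
[1] flags=0010 VS?F → skip
[2] flags=0010 CC?F → skip
[3] flags=0000 → (cmp)
[4] flags=0000 HI?F → skip
[5] flags=0000 GE?T → r4=0x43
[6] flags=0000 HI?F → skip
[7] flags=0011 → (cmp)
[8] flags=0011 PL?T → r5=0xce
[9] flags=0011 PL?T → r2=0x72
[10] flags=0011 CC?F → skip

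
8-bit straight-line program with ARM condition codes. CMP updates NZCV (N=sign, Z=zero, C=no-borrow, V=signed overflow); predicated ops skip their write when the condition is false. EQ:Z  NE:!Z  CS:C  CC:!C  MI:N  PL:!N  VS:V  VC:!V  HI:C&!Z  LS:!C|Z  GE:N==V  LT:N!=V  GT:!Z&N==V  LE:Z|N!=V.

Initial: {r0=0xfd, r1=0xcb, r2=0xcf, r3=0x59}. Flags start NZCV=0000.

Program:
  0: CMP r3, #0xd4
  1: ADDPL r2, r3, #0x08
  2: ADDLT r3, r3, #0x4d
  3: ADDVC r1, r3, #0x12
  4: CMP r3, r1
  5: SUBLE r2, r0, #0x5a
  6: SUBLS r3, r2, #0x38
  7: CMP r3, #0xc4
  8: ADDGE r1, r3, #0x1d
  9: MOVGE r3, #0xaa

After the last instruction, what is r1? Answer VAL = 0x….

VAL = 0xcb

[0] flags=1001 → (cmp)
[1] flags=1001 PL?F → skip
[2] flags=1001 LT?F → skip
[3] flags=1001 VC?F → skip
[4] flags=1001 → (cmp)
[5] flags=1001 LE?F → skip
[6] flags=1001 LS?T → r3=0x97
[7] flags=1000 → (cmp)
[8] flags=1000 GE?F → skip
[9] flags=1000 GE?F → skip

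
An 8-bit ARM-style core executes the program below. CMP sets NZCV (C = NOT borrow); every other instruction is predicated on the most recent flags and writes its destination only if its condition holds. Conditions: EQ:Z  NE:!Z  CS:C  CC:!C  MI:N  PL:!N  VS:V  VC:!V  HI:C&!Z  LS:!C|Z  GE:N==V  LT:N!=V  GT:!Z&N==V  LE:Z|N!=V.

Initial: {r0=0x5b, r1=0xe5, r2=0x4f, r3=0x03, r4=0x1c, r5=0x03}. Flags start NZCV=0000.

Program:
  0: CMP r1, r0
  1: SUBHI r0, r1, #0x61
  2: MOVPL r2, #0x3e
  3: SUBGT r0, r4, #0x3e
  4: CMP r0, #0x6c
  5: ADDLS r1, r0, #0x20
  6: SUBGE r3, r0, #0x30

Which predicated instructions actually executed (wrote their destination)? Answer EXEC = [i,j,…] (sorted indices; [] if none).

EXEC = [1]

0: ✓ CMP  NZCV=1010
1: ✓ SUBHI  r0←0x84
2: · MOVPL
3: · SUBGT
4: ✓ CMP  NZCV=0011
5: · ADDLS
6: · SUBGE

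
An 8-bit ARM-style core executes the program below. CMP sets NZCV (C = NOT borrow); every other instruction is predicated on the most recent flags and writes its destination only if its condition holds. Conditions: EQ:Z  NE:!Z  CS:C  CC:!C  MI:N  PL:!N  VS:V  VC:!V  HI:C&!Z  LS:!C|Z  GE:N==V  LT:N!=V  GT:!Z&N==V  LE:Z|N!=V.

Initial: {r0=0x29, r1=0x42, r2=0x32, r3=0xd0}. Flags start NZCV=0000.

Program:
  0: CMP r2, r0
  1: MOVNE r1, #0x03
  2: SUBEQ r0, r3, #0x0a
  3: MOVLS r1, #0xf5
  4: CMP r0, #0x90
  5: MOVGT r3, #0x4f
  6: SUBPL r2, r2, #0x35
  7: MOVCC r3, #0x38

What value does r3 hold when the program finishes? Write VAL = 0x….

VAL = 0x38

0: ✓ CMP  NZCV=0010
1: ✓ MOVNE  r1←0x03
2: · SUBEQ
3: · MOVLS
4: ✓ CMP  NZCV=1001
5: ✓ MOVGT  r3←0x4f
6: · SUBPL
7: ✓ MOVCC  r3←0x38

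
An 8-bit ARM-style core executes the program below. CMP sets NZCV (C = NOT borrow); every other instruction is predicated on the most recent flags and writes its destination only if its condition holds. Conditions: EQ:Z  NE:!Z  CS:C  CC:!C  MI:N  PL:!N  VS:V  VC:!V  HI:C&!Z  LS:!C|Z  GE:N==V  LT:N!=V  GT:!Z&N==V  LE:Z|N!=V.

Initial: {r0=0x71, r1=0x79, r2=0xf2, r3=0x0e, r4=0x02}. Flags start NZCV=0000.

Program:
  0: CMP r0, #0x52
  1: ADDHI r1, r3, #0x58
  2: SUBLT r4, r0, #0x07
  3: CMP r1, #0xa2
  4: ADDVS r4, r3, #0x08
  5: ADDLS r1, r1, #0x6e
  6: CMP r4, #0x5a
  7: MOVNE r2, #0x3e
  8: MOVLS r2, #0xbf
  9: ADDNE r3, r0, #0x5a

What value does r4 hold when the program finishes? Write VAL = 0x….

[0] flags=0010 → (cmp)
[1] flags=0010 HI?T → r1=0x66
[2] flags=0010 LT?F → skip
[3] flags=1001 → (cmp)
[4] flags=1001 VS?T → r4=0x16
[5] flags=1001 LS?T → r1=0xd4
[6] flags=1000 → (cmp)
[7] flags=1000 NE?T → r2=0x3e
[8] flags=1000 LS?T → r2=0xbf
[9] flags=1000 NE?T → r3=0xcb

VAL = 0x16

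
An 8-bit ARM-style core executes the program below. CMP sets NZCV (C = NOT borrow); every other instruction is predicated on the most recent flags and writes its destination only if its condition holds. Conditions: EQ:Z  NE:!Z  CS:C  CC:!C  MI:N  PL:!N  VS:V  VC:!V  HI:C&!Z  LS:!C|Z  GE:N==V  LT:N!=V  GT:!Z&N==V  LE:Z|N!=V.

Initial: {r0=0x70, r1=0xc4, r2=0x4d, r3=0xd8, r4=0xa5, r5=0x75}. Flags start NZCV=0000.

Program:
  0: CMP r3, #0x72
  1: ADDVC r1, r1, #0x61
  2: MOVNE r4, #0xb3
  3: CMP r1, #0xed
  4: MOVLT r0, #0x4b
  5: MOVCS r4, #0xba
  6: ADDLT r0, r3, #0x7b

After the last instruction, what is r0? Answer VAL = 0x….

0: ✓ CMP  NZCV=0011
1: · ADDVC
2: ✓ MOVNE  r4←0xb3
3: ✓ CMP  NZCV=1000
4: ✓ MOVLT  r0←0x4b
5: · MOVCS
6: ✓ ADDLT  r0←0x53

VAL = 0x53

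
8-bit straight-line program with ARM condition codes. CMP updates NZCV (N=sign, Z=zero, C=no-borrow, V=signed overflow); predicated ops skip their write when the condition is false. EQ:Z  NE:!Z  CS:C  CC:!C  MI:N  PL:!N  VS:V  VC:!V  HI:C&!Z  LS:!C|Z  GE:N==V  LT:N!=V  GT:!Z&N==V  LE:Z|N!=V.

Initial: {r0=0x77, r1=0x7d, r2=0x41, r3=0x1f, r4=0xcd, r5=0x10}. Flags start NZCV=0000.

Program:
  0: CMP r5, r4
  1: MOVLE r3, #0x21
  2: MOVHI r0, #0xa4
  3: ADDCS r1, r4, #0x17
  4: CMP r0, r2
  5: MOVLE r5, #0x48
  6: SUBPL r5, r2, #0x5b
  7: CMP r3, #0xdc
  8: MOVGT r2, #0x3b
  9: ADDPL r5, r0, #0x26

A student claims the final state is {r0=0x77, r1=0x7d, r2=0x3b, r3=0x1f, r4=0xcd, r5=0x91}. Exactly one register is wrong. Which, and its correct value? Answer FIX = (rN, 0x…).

FIX = (r5, 0x9d)

[0] flags=0000 → (cmp)
[1] flags=0000 LE?F → skip
[2] flags=0000 HI?F → skip
[3] flags=0000 CS?F → skip
[4] flags=0010 → (cmp)
[5] flags=0010 LE?F → skip
[6] flags=0010 PL?T → r5=0xe6
[7] flags=0000 → (cmp)
[8] flags=0000 GT?T → r2=0x3b
[9] flags=0000 PL?T → r5=0x9d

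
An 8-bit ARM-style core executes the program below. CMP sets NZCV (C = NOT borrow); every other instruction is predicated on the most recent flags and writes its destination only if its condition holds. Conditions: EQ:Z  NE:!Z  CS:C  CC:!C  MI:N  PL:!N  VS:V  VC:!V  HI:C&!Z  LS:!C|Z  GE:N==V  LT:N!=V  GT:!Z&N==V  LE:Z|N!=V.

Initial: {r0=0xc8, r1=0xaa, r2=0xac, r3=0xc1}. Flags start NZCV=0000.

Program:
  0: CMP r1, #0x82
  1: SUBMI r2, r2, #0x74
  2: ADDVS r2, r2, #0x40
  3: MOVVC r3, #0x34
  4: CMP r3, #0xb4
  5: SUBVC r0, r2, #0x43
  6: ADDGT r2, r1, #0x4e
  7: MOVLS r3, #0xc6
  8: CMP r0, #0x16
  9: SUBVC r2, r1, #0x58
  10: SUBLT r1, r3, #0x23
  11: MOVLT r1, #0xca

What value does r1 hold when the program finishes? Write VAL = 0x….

[0] flags=0010 → (cmp)
[1] flags=0010 MI?F → skip
[2] flags=0010 VS?F → skip
[3] flags=0010 VC?T → r3=0x34
[4] flags=1001 → (cmp)
[5] flags=1001 VC?F → skip
[6] flags=1001 GT?T → r2=0xf8
[7] flags=1001 LS?T → r3=0xc6
[8] flags=1010 → (cmp)
[9] flags=1010 VC?T → r2=0x52
[10] flags=1010 LT?T → r1=0xa3
[11] flags=1010 LT?T → r1=0xca

VAL = 0xca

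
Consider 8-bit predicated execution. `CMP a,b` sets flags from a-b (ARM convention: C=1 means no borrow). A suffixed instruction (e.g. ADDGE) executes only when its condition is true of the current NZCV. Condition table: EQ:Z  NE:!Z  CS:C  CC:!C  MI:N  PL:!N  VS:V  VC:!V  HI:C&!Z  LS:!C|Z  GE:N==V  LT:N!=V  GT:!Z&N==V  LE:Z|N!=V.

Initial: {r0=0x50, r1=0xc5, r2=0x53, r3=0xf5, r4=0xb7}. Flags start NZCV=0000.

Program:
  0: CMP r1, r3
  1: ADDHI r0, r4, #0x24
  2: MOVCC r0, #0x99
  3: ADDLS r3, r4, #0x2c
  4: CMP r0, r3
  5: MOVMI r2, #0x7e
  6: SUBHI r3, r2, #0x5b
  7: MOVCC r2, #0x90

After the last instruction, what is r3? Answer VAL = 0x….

0: ✓ CMP  NZCV=1000
1: · ADDHI
2: ✓ MOVCC  r0←0x99
3: ✓ ADDLS  r3←0xe3
4: ✓ CMP  NZCV=1000
5: ✓ MOVMI  r2←0x7e
6: · SUBHI
7: ✓ MOVCC  r2←0x90

VAL = 0xe3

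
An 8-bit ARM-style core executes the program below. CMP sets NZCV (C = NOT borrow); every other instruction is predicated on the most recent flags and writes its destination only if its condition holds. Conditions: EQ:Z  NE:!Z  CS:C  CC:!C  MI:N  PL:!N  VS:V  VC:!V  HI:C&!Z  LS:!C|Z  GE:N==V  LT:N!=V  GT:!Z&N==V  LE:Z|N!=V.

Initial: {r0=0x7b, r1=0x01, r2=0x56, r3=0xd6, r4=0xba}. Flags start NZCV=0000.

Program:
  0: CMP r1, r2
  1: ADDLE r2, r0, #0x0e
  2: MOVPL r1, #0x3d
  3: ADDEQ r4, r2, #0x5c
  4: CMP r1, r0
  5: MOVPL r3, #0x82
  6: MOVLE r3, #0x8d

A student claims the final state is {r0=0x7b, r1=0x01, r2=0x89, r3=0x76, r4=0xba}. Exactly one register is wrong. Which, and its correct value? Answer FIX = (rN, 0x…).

[0] flags=1000 → (cmp)
[1] flags=1000 LE?T → r2=0x89
[2] flags=1000 PL?F → skip
[3] flags=1000 EQ?F → skip
[4] flags=1000 → (cmp)
[5] flags=1000 PL?F → skip
[6] flags=1000 LE?T → r3=0x8d

FIX = (r3, 0x8d)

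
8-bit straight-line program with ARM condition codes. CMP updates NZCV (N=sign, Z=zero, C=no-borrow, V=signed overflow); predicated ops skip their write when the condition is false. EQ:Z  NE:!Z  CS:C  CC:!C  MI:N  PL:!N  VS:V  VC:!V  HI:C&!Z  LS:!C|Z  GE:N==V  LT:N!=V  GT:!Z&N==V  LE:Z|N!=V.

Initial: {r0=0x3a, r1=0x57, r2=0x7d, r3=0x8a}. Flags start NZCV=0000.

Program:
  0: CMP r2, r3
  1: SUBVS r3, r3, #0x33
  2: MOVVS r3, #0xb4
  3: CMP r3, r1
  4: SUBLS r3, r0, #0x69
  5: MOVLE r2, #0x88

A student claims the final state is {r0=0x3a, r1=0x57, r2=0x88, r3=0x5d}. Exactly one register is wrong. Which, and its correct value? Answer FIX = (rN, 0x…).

0: ✓ CMP  NZCV=1001
1: ✓ SUBVS  r3←0x57
2: ✓ MOVVS  r3←0xb4
3: ✓ CMP  NZCV=0011
4: · SUBLS
5: ✓ MOVLE  r2←0x88

FIX = (r3, 0xb4)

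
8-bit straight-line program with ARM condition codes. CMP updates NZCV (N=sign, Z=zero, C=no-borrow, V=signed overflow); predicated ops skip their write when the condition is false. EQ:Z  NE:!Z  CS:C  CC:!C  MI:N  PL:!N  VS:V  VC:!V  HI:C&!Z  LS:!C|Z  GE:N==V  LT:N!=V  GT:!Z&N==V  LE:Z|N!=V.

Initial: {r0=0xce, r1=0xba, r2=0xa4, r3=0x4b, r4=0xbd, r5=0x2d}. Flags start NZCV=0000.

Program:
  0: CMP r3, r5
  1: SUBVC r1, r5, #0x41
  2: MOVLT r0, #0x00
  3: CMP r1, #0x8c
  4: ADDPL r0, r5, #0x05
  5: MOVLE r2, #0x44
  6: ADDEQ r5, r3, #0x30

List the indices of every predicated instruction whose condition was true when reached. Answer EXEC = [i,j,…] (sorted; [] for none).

0: ✓ CMP  NZCV=0010
1: ✓ SUBVC  r1←0xec
2: · MOVLT
3: ✓ CMP  NZCV=0010
4: ✓ ADDPL  r0←0x32
5: · MOVLE
6: · ADDEQ

EXEC = [1,4]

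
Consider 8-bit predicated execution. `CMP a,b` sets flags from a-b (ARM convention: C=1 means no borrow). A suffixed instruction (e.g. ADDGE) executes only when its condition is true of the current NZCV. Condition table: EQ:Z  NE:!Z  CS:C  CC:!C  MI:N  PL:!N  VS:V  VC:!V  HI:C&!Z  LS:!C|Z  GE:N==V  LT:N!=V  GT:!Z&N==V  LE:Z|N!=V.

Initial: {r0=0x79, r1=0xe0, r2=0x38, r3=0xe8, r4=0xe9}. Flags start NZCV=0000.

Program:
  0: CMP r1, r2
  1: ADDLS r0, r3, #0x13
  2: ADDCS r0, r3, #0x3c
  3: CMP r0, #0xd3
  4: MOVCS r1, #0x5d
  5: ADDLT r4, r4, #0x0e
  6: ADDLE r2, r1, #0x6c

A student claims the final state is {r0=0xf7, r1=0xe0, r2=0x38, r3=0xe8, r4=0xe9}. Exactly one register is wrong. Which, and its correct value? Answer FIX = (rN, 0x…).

0: ✓ CMP  NZCV=1010
1: · ADDLS
2: ✓ ADDCS  r0←0x24
3: ✓ CMP  NZCV=0000
4: · MOVCS
5: · ADDLT
6: · ADDLE

FIX = (r0, 0x24)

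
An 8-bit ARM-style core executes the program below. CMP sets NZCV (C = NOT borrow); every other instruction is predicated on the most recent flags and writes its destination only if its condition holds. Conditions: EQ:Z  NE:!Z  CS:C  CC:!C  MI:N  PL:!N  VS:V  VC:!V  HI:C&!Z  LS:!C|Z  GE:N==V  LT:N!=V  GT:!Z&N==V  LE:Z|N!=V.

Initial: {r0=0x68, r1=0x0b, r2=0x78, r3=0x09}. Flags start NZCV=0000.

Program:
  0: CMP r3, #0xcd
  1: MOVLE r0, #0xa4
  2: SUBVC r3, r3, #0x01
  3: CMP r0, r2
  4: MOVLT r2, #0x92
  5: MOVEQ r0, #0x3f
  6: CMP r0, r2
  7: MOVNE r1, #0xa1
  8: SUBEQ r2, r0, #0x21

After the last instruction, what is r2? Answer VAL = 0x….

VAL = 0x92

[0] flags=0000 → (cmp)
[1] flags=0000 LE?F → skip
[2] flags=0000 VC?T → r3=0x08
[3] flags=1000 → (cmp)
[4] flags=1000 LT?T → r2=0x92
[5] flags=1000 EQ?F → skip
[6] flags=1001 → (cmp)
[7] flags=1001 NE?T → r1=0xa1
[8] flags=1001 EQ?F → skip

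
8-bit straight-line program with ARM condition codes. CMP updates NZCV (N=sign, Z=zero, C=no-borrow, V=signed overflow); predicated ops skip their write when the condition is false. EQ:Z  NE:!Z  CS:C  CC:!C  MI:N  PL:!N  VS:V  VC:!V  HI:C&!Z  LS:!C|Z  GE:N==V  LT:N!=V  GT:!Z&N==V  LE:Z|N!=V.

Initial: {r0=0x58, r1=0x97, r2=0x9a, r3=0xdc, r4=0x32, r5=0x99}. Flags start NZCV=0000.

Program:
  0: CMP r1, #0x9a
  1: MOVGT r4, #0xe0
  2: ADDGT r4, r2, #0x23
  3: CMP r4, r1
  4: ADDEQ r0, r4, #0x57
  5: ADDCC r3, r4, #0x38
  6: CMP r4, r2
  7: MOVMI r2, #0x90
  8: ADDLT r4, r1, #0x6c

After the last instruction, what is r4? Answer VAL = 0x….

VAL = 0x32

0: ✓ CMP  NZCV=1000
1: · MOVGT
2: · ADDGT
3: ✓ CMP  NZCV=1001
4: · ADDEQ
5: ✓ ADDCC  r3←0x6a
6: ✓ CMP  NZCV=1001
7: ✓ MOVMI  r2←0x90
8: · ADDLT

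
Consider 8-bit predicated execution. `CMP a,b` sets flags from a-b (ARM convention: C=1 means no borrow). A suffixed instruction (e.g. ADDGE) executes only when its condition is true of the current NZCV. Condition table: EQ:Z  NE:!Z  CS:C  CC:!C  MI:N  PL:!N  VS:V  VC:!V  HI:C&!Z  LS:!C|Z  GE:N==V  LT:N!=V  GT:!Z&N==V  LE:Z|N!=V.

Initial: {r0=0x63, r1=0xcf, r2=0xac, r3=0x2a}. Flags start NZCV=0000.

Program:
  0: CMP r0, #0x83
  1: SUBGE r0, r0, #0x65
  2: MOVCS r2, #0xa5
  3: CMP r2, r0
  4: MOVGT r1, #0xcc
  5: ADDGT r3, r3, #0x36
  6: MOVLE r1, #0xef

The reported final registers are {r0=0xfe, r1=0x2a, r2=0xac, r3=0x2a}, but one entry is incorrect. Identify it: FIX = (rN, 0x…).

FIX = (r1, 0xef)

0: ✓ CMP  NZCV=1001
1: ✓ SUBGE  r0←0xfe
2: · MOVCS
3: ✓ CMP  NZCV=1000
4: · MOVGT
5: · ADDGT
6: ✓ MOVLE  r1←0xef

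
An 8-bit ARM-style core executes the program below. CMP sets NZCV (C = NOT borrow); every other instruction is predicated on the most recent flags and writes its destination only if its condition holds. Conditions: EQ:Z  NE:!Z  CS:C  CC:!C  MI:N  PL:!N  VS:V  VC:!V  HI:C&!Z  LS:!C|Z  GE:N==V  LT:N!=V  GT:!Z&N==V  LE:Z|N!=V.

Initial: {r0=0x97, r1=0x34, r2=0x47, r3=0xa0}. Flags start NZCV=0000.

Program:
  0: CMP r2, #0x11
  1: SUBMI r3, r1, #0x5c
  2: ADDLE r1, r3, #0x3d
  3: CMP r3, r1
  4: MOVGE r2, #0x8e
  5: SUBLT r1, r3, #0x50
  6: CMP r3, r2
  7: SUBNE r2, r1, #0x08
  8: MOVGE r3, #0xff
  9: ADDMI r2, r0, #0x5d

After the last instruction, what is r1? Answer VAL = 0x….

0: ✓ CMP  NZCV=0010
1: · SUBMI
2: · ADDLE
3: ✓ CMP  NZCV=0011
4: · MOVGE
5: ✓ SUBLT  r1←0x50
6: ✓ CMP  NZCV=0011
7: ✓ SUBNE  r2←0x48
8: · MOVGE
9: · ADDMI

VAL = 0x50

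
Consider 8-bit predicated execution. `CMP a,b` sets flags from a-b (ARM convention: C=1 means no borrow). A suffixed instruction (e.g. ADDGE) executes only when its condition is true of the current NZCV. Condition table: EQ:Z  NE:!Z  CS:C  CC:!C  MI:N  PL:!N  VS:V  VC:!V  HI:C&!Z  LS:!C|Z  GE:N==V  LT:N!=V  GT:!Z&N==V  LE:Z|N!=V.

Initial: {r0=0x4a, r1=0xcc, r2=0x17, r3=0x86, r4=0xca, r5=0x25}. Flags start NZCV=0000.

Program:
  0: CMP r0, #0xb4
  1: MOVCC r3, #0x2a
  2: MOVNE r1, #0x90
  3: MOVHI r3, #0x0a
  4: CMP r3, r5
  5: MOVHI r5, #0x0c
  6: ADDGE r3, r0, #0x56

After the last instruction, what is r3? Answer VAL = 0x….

VAL = 0xa0

0: ✓ CMP  NZCV=1001
1: ✓ MOVCC  r3←0x2a
2: ✓ MOVNE  r1←0x90
3: · MOVHI
4: ✓ CMP  NZCV=0010
5: ✓ MOVHI  r5←0x0c
6: ✓ ADDGE  r3←0xa0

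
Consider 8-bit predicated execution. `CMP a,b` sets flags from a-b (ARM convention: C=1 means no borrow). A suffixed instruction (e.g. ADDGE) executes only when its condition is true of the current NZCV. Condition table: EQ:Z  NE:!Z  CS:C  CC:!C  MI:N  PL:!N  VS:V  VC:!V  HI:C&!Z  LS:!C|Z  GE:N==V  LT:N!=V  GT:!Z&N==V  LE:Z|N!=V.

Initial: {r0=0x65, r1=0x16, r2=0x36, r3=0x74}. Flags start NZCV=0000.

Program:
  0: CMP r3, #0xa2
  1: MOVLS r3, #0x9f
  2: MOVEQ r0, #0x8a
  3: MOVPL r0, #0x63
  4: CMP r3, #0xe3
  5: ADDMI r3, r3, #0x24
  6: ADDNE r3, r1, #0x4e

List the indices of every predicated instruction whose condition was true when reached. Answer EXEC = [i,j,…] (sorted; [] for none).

EXEC = [1,5,6]

[0] flags=1001 → (cmp)
[1] flags=1001 LS?T → r3=0x9f
[2] flags=1001 EQ?F → skip
[3] flags=1001 PL?F → skip
[4] flags=1000 → (cmp)
[5] flags=1000 MI?T → r3=0xc3
[6] flags=1000 NE?T → r3=0x64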